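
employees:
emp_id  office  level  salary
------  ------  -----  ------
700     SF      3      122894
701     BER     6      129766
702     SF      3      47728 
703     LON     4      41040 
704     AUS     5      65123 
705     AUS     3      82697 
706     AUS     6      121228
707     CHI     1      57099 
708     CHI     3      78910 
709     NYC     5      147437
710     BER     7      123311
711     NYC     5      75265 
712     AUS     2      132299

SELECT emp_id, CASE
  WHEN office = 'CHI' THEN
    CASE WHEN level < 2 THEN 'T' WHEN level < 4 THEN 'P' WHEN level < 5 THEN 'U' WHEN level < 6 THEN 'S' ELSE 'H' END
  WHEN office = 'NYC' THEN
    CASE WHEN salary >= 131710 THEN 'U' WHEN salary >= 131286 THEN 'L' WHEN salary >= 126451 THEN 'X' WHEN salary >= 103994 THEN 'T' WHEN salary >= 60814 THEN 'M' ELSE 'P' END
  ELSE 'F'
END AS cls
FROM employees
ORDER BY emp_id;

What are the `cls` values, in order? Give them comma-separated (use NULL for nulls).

emp_id=700: office='SF' → outer ELSE → F
emp_id=701: office='BER' → outer ELSE → F
emp_id=702: office='SF' → outer ELSE → F
emp_id=703: office='LON' → outer ELSE → F
emp_id=704: office='AUS' → outer ELSE → F
emp_id=705: office='AUS' → outer ELSE → F
emp_id=706: office='AUS' → outer ELSE → F
emp_id=707: office='CHI' → inner[level < 2] → T
emp_id=708: office='CHI' → inner[level < 4] → P
emp_id=709: office='NYC' → inner[salary >= 131710] → U
emp_id=710: office='BER' → outer ELSE → F
emp_id=711: office='NYC' → inner[salary >= 60814] → M
emp_id=712: office='AUS' → outer ELSE → F

F, F, F, F, F, F, F, T, P, U, F, M, F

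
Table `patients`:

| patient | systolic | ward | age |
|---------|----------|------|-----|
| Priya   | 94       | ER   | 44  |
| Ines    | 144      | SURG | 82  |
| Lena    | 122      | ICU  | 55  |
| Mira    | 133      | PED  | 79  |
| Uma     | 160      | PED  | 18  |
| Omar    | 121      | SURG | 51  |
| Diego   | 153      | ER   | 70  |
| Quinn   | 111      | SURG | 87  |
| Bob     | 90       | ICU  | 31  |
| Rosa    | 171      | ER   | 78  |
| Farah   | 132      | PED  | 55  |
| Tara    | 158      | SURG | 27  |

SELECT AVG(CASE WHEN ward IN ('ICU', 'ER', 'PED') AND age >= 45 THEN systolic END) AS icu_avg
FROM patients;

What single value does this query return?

patient=Priya: ✗
patient=Ines: ✗
patient=Lena: ✓ → 122
patient=Mira: ✓ → 133
patient=Uma: ✗
patient=Omar: ✗
patient=Diego: ✓ → 153
patient=Quinn: ✗
patient=Bob: ✗
patient=Rosa: ✓ → 171
patient=Farah: ✓ → 132
patient=Tara: ✗
icu_avg = (122 + 133 + 153 + 171 + 132) / 5 = 142.2

142.2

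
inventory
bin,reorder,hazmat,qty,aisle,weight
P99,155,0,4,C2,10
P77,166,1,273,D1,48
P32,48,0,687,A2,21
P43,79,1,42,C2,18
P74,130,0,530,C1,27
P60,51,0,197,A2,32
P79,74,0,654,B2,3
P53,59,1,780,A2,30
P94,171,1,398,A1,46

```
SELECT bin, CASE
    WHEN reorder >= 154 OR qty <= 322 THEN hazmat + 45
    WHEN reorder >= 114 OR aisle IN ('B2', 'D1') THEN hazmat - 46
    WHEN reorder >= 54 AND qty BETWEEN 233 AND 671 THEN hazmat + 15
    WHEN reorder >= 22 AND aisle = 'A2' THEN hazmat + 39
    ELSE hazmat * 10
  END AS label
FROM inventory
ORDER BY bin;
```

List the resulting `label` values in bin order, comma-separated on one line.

39, 46, 40, 45, -46, 46, -46, 46, 45

bin=P32: reorder >= 22 AND aisle = 'A2' → 39
bin=P43: reorder >= 154 OR qty <= 322 → 46
bin=P53: reorder >= 22 AND aisle = 'A2' → 40
bin=P60: reorder >= 154 OR qty <= 322 → 45
bin=P74: reorder >= 114 OR aisle IN ('B2', 'D1') → -46
bin=P77: reorder >= 154 OR qty <= 322 → 46
bin=P79: reorder >= 114 OR aisle IN ('B2', 'D1') → -46
bin=P94: reorder >= 154 OR qty <= 322 → 46
bin=P99: reorder >= 154 OR qty <= 322 → 45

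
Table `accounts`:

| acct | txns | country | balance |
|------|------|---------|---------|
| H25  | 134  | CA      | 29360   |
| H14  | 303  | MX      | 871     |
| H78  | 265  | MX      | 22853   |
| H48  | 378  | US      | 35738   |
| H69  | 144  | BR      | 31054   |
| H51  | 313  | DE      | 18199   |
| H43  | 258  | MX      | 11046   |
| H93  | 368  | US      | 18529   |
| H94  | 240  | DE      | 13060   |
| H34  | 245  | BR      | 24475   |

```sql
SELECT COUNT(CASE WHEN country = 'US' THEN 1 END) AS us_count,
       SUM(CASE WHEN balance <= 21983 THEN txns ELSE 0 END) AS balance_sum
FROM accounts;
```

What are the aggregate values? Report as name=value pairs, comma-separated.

us_count=2, balance_sum=1482

[us_count: country = 'US']
acct=H25: ✗
acct=H14: ✗
acct=H78: ✗
acct=H48: ✓ → 1
acct=H69: ✗
acct=H51: ✗
acct=H43: ✗
acct=H93: ✓ → 1
acct=H94: ✗
acct=H34: ✗
us_count = COUNT(1, 1) = 2
—
[balance_sum: balance <= 21983]
acct=H25: ✗
acct=H14: ✓ → 303
acct=H78: ✗
acct=H48: ✗
acct=H69: ✗
acct=H51: ✓ → 313
acct=H43: ✓ → 258
acct=H93: ✓ → 368
acct=H94: ✓ → 240
acct=H34: ✗
balance_sum = 303 + 313 + 258 + 368 + 240 = 1482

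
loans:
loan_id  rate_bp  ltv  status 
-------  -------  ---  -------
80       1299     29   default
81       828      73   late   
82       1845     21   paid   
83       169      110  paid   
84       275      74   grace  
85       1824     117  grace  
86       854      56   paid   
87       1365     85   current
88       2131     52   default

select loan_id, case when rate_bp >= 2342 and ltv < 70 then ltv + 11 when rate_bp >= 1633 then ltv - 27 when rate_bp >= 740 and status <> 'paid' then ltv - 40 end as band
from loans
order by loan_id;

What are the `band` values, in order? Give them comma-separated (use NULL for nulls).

loan_id=80: rate_bp >= 740 and status <> 'paid' → -11
loan_id=81: rate_bp >= 740 and status <> 'paid' → 33
loan_id=82: rate_bp >= 1633 → -6
loan_id=83: (no match → NULL) → NULL
loan_id=84: (no match → NULL) → NULL
loan_id=85: rate_bp >= 1633 → 90
loan_id=86: (no match → NULL) → NULL
loan_id=87: rate_bp >= 740 and status <> 'paid' → 45
loan_id=88: rate_bp >= 1633 → 25

-11, 33, -6, NULL, NULL, 90, NULL, 45, 25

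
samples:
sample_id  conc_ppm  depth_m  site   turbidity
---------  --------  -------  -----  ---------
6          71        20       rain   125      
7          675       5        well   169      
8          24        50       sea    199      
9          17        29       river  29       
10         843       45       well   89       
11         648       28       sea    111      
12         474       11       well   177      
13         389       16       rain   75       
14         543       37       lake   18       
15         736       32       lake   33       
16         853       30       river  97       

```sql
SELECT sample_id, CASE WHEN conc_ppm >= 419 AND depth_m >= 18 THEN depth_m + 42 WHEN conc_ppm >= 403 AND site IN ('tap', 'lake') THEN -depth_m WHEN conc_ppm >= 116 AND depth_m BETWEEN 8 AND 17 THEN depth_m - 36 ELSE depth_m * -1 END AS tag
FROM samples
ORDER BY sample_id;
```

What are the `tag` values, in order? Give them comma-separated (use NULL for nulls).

-20, -5, -50, -29, 87, 70, -25, -20, 79, 74, 72

sample_id=6: ELSE → -20
sample_id=7: ELSE → -5
sample_id=8: ELSE → -50
sample_id=9: ELSE → -29
sample_id=10: conc_ppm >= 419 AND depth_m >= 18 → 87
sample_id=11: conc_ppm >= 419 AND depth_m >= 18 → 70
sample_id=12: conc_ppm >= 116 AND depth_m BETWEEN 8 AND 17 → -25
sample_id=13: conc_ppm >= 116 AND depth_m BETWEEN 8 AND 17 → -20
sample_id=14: conc_ppm >= 419 AND depth_m >= 18 → 79
sample_id=15: conc_ppm >= 419 AND depth_m >= 18 → 74
sample_id=16: conc_ppm >= 419 AND depth_m >= 18 → 72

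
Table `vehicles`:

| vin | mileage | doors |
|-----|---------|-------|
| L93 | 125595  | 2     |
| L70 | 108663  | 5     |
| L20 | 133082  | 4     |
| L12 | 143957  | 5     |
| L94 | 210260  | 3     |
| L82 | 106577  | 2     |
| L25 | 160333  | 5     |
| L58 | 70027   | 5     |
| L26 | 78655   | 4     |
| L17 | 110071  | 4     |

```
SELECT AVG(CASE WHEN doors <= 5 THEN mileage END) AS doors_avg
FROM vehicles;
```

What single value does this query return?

vin=L93: ✓ → 125595
vin=L70: ✓ → 108663
vin=L20: ✓ → 133082
vin=L12: ✓ → 143957
vin=L94: ✓ → 210260
vin=L82: ✓ → 106577
vin=L25: ✓ → 160333
vin=L58: ✓ → 70027
vin=L26: ✓ → 78655
vin=L17: ✓ → 110071
doors_avg = (125595 + 108663 + 133082 + 143957 + 210260 + 106577 + 160333 + 70027 + 78655 + 110071) / 10 = 124722

124722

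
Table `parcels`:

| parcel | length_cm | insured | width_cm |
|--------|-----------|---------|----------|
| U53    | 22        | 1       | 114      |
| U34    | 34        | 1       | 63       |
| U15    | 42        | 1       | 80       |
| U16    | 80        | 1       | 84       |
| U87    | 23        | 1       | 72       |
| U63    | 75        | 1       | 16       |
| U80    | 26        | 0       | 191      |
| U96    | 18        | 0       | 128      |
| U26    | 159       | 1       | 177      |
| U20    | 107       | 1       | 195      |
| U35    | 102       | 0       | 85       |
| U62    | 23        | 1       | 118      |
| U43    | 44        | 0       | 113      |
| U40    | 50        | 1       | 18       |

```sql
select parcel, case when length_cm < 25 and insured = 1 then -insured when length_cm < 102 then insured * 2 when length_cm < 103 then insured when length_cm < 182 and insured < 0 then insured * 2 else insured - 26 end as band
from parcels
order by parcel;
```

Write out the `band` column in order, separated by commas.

2, 2, -25, -25, 2, 0, 2, 0, -1, -1, 2, 0, -1, 0

parcel=U15: length_cm < 102 → 2
parcel=U16: length_cm < 102 → 2
parcel=U20: ELSE → -25
parcel=U26: ELSE → -25
parcel=U34: length_cm < 102 → 2
parcel=U35: length_cm < 103 → 0
parcel=U40: length_cm < 102 → 2
parcel=U43: length_cm < 102 → 0
parcel=U53: length_cm < 25 and insured = 1 → -1
parcel=U62: length_cm < 25 and insured = 1 → -1
parcel=U63: length_cm < 102 → 2
parcel=U80: length_cm < 102 → 0
parcel=U87: length_cm < 25 and insured = 1 → -1
parcel=U96: length_cm < 102 → 0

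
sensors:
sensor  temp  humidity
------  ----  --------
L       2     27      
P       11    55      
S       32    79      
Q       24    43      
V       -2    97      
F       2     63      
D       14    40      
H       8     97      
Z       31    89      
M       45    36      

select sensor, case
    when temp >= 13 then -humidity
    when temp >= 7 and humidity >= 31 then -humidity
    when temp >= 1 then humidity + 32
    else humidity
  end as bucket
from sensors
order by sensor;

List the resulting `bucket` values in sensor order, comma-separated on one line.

-40, 95, -97, 59, -36, -55, -43, -79, 97, -89

sensor=D: temp >= 13 → -40
sensor=F: temp >= 1 → 95
sensor=H: temp >= 7 and humidity >= 31 → -97
sensor=L: temp >= 1 → 59
sensor=M: temp >= 13 → -36
sensor=P: temp >= 7 and humidity >= 31 → -55
sensor=Q: temp >= 13 → -43
sensor=S: temp >= 13 → -79
sensor=V: ELSE → 97
sensor=Z: temp >= 13 → -89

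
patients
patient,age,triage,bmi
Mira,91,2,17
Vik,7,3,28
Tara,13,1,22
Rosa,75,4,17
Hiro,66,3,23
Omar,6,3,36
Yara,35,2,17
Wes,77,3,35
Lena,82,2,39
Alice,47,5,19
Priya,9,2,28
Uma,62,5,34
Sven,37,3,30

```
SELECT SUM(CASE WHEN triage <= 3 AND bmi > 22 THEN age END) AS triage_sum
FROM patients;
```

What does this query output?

284

patient=Mira: ✗
patient=Vik: ✓ → 7
patient=Tara: ✗
patient=Rosa: ✗
patient=Hiro: ✓ → 66
patient=Omar: ✓ → 6
patient=Yara: ✗
patient=Wes: ✓ → 77
patient=Lena: ✓ → 82
patient=Alice: ✗
patient=Priya: ✓ → 9
patient=Uma: ✗
patient=Sven: ✓ → 37
triage_sum = 7 + 66 + 6 + 77 + 82 + 9 + 37 = 284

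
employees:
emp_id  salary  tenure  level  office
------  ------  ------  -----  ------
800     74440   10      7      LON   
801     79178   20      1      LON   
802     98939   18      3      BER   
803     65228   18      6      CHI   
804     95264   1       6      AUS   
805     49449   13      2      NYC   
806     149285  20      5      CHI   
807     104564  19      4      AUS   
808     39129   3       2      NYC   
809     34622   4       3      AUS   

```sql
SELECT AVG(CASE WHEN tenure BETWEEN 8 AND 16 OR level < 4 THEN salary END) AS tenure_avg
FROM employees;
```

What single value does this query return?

emp_id=800: ✓ → 74440
emp_id=801: ✓ → 79178
emp_id=802: ✓ → 98939
emp_id=803: ✗
emp_id=804: ✗
emp_id=805: ✓ → 49449
emp_id=806: ✗
emp_id=807: ✗
emp_id=808: ✓ → 39129
emp_id=809: ✓ → 34622
tenure_avg = (74440 + 79178 + 98939 + 49449 + 39129 + 34622) / 6 = 62626.1666666667

62626.1666666667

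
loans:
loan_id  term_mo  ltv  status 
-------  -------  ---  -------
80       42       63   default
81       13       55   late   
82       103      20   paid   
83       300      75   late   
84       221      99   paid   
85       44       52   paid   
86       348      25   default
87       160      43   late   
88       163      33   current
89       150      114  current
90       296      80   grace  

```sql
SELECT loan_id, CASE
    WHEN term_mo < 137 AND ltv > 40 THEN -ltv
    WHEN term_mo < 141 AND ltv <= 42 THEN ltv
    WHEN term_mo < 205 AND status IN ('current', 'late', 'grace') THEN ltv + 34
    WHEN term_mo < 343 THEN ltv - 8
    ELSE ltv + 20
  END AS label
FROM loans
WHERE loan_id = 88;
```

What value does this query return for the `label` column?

loan_id = 88: term_mo=163, ltv=33, status=current.
term_mo < 137 AND ltv > 40 → false
term_mo < 141 AND ltv <= 42 → false
term_mo < 205 AND status IN ('current', 'late', 'grace') → true → 67

67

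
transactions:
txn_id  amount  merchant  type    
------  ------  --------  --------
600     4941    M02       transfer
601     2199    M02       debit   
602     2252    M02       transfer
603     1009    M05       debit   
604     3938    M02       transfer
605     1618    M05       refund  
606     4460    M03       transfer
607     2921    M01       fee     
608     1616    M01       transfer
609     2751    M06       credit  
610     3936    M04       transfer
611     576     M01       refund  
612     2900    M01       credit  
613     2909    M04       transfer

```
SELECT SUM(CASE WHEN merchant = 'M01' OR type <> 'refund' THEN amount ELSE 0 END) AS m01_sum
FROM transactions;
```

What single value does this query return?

txn_id=600: ✓ → 4941
txn_id=601: ✓ → 2199
txn_id=602: ✓ → 2252
txn_id=603: ✓ → 1009
txn_id=604: ✓ → 3938
txn_id=605: ✗
txn_id=606: ✓ → 4460
txn_id=607: ✓ → 2921
txn_id=608: ✓ → 1616
txn_id=609: ✓ → 2751
txn_id=610: ✓ → 3936
txn_id=611: ✓ → 576
txn_id=612: ✓ → 2900
txn_id=613: ✓ → 2909
m01_sum = 4941 + 2199 + 2252 + 1009 + 3938 + 4460 + 2921 + 1616 + 2751 + 3936 + 576 + 2900 + 2909 = 36408

36408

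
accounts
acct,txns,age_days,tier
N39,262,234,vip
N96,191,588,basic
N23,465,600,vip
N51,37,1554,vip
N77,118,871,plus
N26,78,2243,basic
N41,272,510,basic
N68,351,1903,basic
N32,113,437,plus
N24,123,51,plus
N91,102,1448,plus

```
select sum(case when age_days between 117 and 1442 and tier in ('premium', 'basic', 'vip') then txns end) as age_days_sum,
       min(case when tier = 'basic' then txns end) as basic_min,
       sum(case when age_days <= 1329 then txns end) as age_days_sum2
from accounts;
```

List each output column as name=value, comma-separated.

age_days_sum=1190, basic_min=78, age_days_sum2=1544

[age_days_sum: age_days between 117 and 1442 and tier in ('premium', 'basic', 'vip')]
acct=N39: ✓ → 262
acct=N96: ✓ → 191
acct=N23: ✓ → 465
acct=N51: ✗
acct=N77: ✗
acct=N26: ✗
acct=N41: ✓ → 272
acct=N68: ✗
acct=N32: ✗
acct=N24: ✗
acct=N91: ✗
age_days_sum = 262 + 191 + 465 + 272 = 1190
—
[basic_min: tier = 'basic']
acct=N39: ✗
acct=N96: ✓ → 191
acct=N23: ✗
acct=N51: ✗
acct=N77: ✗
acct=N26: ✓ → 78
acct=N41: ✓ → 272
acct=N68: ✓ → 351
acct=N32: ✗
acct=N24: ✗
acct=N91: ✗
basic_min = MIN(191, 78, 272, 351) = 78
—
[age_days_sum2: age_days <= 1329]
acct=N39: ✓ → 262
acct=N96: ✓ → 191
acct=N23: ✓ → 465
acct=N51: ✗
acct=N77: ✓ → 118
acct=N26: ✗
acct=N41: ✓ → 272
acct=N68: ✗
acct=N32: ✓ → 113
acct=N24: ✓ → 123
acct=N91: ✗
age_days_sum2 = 262 + 191 + 465 + 118 + 272 + 113 + 123 = 1544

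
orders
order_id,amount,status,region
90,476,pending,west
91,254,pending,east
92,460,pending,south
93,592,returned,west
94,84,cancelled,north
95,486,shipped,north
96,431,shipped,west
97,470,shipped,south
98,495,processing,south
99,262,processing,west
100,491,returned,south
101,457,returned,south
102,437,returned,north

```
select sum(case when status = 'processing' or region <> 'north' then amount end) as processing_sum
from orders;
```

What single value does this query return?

order_id=90: ✓ → 476
order_id=91: ✓ → 254
order_id=92: ✓ → 460
order_id=93: ✓ → 592
order_id=94: ✗
order_id=95: ✗
order_id=96: ✓ → 431
order_id=97: ✓ → 470
order_id=98: ✓ → 495
order_id=99: ✓ → 262
order_id=100: ✓ → 491
order_id=101: ✓ → 457
order_id=102: ✗
processing_sum = 476 + 254 + 460 + 592 + 431 + 470 + 495 + 262 + 491 + 457 = 4388

4388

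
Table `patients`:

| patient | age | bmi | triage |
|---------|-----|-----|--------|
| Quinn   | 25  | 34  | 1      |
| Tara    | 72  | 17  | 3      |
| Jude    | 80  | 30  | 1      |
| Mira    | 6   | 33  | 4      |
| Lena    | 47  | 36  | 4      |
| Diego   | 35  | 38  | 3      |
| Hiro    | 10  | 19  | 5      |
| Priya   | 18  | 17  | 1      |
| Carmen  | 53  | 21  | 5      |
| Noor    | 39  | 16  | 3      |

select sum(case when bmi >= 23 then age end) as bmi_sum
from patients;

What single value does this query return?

193

patient=Quinn: ✓ → 25
patient=Tara: ✗
patient=Jude: ✓ → 80
patient=Mira: ✓ → 6
patient=Lena: ✓ → 47
patient=Diego: ✓ → 35
patient=Hiro: ✗
patient=Priya: ✗
patient=Carmen: ✗
patient=Noor: ✗
bmi_sum = 25 + 80 + 6 + 47 + 35 = 193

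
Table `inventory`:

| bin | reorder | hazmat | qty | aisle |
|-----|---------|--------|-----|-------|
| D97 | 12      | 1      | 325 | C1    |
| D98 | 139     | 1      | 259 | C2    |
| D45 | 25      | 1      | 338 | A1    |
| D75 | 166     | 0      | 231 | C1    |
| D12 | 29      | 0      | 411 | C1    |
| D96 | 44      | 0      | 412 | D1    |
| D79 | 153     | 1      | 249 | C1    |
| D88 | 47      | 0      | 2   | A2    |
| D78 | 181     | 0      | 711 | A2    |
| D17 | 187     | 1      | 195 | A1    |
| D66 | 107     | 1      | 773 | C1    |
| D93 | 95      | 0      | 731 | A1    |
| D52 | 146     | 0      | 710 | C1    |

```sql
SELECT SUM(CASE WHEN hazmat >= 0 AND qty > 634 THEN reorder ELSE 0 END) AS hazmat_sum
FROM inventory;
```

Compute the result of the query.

529

bin=D97: ✗
bin=D98: ✗
bin=D45: ✗
bin=D75: ✗
bin=D12: ✗
bin=D96: ✗
bin=D79: ✗
bin=D88: ✗
bin=D78: ✓ → 181
bin=D17: ✗
bin=D66: ✓ → 107
bin=D93: ✓ → 95
bin=D52: ✓ → 146
hazmat_sum = 181 + 107 + 95 + 146 = 529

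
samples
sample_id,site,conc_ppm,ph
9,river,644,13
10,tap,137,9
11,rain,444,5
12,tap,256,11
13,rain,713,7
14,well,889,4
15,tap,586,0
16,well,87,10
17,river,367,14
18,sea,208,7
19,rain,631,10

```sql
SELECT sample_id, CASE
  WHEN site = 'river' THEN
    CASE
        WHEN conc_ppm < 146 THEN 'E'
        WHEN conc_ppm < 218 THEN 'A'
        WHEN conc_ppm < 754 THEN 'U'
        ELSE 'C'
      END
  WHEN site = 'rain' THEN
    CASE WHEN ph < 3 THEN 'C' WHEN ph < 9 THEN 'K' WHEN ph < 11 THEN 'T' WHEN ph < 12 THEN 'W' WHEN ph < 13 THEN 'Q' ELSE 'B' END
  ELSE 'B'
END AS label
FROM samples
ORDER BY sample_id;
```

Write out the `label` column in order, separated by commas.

U, B, K, B, K, B, B, B, U, B, T

sample_id=9: site='river' → inner[conc_ppm < 754] → U
sample_id=10: site='tap' → outer ELSE → B
sample_id=11: site='rain' → inner[ph < 9] → K
sample_id=12: site='tap' → outer ELSE → B
sample_id=13: site='rain' → inner[ph < 9] → K
sample_id=14: site='well' → outer ELSE → B
sample_id=15: site='tap' → outer ELSE → B
sample_id=16: site='well' → outer ELSE → B
sample_id=17: site='river' → inner[conc_ppm < 754] → U
sample_id=18: site='sea' → outer ELSE → B
sample_id=19: site='rain' → inner[ph < 11] → T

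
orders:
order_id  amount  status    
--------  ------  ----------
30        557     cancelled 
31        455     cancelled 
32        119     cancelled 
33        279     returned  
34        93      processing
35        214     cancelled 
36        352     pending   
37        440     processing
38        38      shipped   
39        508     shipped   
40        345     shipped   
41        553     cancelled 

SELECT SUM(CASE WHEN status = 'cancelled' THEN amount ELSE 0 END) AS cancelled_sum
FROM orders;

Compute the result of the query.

1898

order_id=30: ✓ → 557
order_id=31: ✓ → 455
order_id=32: ✓ → 119
order_id=33: ✗
order_id=34: ✗
order_id=35: ✓ → 214
order_id=36: ✗
order_id=37: ✗
order_id=38: ✗
order_id=39: ✗
order_id=40: ✗
order_id=41: ✓ → 553
cancelled_sum = 557 + 455 + 119 + 214 + 553 = 1898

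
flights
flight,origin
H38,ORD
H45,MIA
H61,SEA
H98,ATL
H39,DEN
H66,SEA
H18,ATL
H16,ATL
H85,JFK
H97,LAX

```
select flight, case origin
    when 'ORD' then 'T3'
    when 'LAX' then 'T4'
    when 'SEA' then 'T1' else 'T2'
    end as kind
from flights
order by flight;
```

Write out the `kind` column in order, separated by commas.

T2, T2, T3, T2, T2, T1, T1, T2, T4, T2

flight=H16: ELSE → T2
flight=H18: ELSE → T2
flight=H38: origin='ORD' → T3
flight=H39: ELSE → T2
flight=H45: ELSE → T2
flight=H61: origin='SEA' → T1
flight=H66: origin='SEA' → T1
flight=H85: ELSE → T2
flight=H97: origin='LAX' → T4
flight=H98: ELSE → T2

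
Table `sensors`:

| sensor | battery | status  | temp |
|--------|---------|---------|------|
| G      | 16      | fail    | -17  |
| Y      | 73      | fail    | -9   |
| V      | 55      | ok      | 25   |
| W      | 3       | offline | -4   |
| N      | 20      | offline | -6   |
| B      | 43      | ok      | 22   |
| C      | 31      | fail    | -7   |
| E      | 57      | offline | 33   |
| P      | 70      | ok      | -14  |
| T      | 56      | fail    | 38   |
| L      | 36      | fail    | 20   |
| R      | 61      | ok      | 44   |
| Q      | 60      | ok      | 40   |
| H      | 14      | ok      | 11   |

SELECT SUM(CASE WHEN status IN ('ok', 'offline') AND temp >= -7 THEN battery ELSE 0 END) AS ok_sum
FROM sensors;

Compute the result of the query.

sensor=G: ✗
sensor=Y: ✗
sensor=V: ✓ → 55
sensor=W: ✓ → 3
sensor=N: ✓ → 20
sensor=B: ✓ → 43
sensor=C: ✗
sensor=E: ✓ → 57
sensor=P: ✗
sensor=T: ✗
sensor=L: ✗
sensor=R: ✓ → 61
sensor=Q: ✓ → 60
sensor=H: ✓ → 14
ok_sum = 55 + 3 + 20 + 43 + 57 + 61 + 60 + 14 = 313

313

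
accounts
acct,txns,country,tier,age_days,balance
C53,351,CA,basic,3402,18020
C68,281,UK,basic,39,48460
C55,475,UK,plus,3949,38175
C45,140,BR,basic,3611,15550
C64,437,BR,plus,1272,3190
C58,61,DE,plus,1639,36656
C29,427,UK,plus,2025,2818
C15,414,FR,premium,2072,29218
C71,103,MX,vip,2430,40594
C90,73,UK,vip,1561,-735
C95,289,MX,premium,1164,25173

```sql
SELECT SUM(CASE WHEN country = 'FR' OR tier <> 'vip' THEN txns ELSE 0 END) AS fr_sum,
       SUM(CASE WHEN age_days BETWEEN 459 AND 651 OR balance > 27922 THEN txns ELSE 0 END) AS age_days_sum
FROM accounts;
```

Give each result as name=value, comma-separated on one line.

fr_sum=2875, age_days_sum=1334

[fr_sum: country = 'FR' OR tier <> 'vip']
acct=C53: ✓ → 351
acct=C68: ✓ → 281
acct=C55: ✓ → 475
acct=C45: ✓ → 140
acct=C64: ✓ → 437
acct=C58: ✓ → 61
acct=C29: ✓ → 427
acct=C15: ✓ → 414
acct=C71: ✗
acct=C90: ✗
acct=C95: ✓ → 289
fr_sum = 351 + 281 + 475 + 140 + 437 + 61 + 427 + 414 + 289 = 2875
—
[age_days_sum: age_days BETWEEN 459 AND 651 OR balance > 27922]
acct=C53: ✗
acct=C68: ✓ → 281
acct=C55: ✓ → 475
acct=C45: ✗
acct=C64: ✗
acct=C58: ✓ → 61
acct=C29: ✗
acct=C15: ✓ → 414
acct=C71: ✓ → 103
acct=C90: ✗
acct=C95: ✗
age_days_sum = 281 + 475 + 61 + 414 + 103 = 1334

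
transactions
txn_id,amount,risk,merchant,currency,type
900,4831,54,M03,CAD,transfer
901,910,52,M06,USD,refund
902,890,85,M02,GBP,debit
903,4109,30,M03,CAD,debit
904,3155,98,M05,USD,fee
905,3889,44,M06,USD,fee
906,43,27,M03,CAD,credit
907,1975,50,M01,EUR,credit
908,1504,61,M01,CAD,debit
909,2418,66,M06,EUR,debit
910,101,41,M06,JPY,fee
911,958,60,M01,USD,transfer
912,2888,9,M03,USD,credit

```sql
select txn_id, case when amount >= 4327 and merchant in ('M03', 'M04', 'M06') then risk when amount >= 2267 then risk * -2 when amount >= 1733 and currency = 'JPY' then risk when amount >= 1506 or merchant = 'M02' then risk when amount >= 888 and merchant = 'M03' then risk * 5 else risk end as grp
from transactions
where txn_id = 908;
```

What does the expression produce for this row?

txn_id = 908: amount=1504, risk=61, merchant=M01, currency=CAD, type=debit.
amount >= 4327 and merchant in ('M03', 'M04', 'M06') → false
amount >= 2267 → false
amount >= 1733 and currency = 'JPY' → false
amount >= 1506 or merchant = 'M02' → false
amount >= 888 and merchant = 'M03' → false
No prior WHEN matched → ELSE → 61

61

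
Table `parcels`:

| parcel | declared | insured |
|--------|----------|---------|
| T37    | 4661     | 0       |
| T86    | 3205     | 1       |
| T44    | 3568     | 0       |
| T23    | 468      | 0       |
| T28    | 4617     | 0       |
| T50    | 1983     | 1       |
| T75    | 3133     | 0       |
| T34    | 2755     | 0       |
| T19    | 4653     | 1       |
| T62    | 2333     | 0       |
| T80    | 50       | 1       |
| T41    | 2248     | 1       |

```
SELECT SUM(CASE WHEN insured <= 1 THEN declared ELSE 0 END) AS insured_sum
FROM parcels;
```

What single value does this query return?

parcel=T37: ✓ → 4661
parcel=T86: ✓ → 3205
parcel=T44: ✓ → 3568
parcel=T23: ✓ → 468
parcel=T28: ✓ → 4617
parcel=T50: ✓ → 1983
parcel=T75: ✓ → 3133
parcel=T34: ✓ → 2755
parcel=T19: ✓ → 4653
parcel=T62: ✓ → 2333
parcel=T80: ✓ → 50
parcel=T41: ✓ → 2248
insured_sum = 4661 + 3205 + 3568 + 468 + 4617 + 1983 + 3133 + 2755 + 4653 + 2333 + 50 + 2248 = 33674

33674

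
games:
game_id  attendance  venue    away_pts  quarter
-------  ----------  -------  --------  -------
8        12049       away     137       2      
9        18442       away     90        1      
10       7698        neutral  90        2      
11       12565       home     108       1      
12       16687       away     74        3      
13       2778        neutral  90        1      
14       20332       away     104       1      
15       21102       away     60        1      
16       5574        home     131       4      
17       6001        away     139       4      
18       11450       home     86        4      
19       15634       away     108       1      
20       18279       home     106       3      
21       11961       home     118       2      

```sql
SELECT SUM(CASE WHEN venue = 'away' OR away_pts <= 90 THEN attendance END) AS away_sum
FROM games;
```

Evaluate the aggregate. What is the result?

132173

game_id=8: ✓ → 12049
game_id=9: ✓ → 18442
game_id=10: ✓ → 7698
game_id=11: ✗
game_id=12: ✓ → 16687
game_id=13: ✓ → 2778
game_id=14: ✓ → 20332
game_id=15: ✓ → 21102
game_id=16: ✗
game_id=17: ✓ → 6001
game_id=18: ✓ → 11450
game_id=19: ✓ → 15634
game_id=20: ✗
game_id=21: ✗
away_sum = 12049 + 18442 + 7698 + 16687 + 2778 + 20332 + 21102 + 6001 + 11450 + 15634 = 132173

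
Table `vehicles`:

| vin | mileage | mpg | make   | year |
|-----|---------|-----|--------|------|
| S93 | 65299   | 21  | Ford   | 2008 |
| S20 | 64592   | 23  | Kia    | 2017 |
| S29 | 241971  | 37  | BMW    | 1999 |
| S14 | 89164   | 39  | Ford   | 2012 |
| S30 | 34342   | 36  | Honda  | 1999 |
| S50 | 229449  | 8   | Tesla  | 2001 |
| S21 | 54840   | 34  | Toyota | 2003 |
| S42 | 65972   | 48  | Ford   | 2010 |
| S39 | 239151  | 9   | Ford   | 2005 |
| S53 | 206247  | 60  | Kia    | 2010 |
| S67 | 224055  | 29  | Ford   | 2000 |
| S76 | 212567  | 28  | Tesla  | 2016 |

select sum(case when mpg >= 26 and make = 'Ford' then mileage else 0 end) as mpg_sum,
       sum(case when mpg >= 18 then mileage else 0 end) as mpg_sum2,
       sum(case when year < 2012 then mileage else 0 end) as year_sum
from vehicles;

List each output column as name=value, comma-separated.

[mpg_sum: mpg >= 26 and make = 'Ford']
vin=S93: ✗
vin=S20: ✗
vin=S29: ✗
vin=S14: ✓ → 89164
vin=S30: ✗
vin=S50: ✗
vin=S21: ✗
vin=S42: ✓ → 65972
vin=S39: ✗
vin=S53: ✗
vin=S67: ✓ → 224055
vin=S76: ✗
mpg_sum = 89164 + 65972 + 224055 = 379191
—
[mpg_sum2: mpg >= 18]
vin=S93: ✓ → 65299
vin=S20: ✓ → 64592
vin=S29: ✓ → 241971
vin=S14: ✓ → 89164
vin=S30: ✓ → 34342
vin=S50: ✗
vin=S21: ✓ → 54840
vin=S42: ✓ → 65972
vin=S39: ✗
vin=S53: ✓ → 206247
vin=S67: ✓ → 224055
vin=S76: ✓ → 212567
mpg_sum2 = 65299 + 64592 + 241971 + 89164 + 34342 + 54840 + 65972 + 206247 + 224055 + 212567 = 1259049
—
[year_sum: year < 2012]
vin=S93: ✓ → 65299
vin=S20: ✗
vin=S29: ✓ → 241971
vin=S14: ✗
vin=S30: ✓ → 34342
vin=S50: ✓ → 229449
vin=S21: ✓ → 54840
vin=S42: ✓ → 65972
vin=S39: ✓ → 239151
vin=S53: ✓ → 206247
vin=S67: ✓ → 224055
vin=S76: ✗
year_sum = 65299 + 241971 + 34342 + 229449 + 54840 + 65972 + 239151 + 206247 + 224055 = 1361326

mpg_sum=379191, mpg_sum2=1259049, year_sum=1361326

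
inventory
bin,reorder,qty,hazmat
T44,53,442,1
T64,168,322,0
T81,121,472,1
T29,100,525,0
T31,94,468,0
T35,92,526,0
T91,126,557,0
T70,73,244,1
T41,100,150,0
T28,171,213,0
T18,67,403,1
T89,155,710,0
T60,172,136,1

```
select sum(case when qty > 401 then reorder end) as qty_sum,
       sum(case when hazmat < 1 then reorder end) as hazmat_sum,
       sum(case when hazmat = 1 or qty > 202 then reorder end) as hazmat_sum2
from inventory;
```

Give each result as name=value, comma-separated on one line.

[qty_sum: qty > 401]
bin=T44: ✓ → 53
bin=T64: ✗
bin=T81: ✓ → 121
bin=T29: ✓ → 100
bin=T31: ✓ → 94
bin=T35: ✓ → 92
bin=T91: ✓ → 126
bin=T70: ✗
bin=T41: ✗
bin=T28: ✗
bin=T18: ✓ → 67
bin=T89: ✓ → 155
bin=T60: ✗
qty_sum = 53 + 121 + 100 + 94 + 92 + 126 + 67 + 155 = 808
—
[hazmat_sum: hazmat < 1]
bin=T44: ✗
bin=T64: ✓ → 168
bin=T81: ✗
bin=T29: ✓ → 100
bin=T31: ✓ → 94
bin=T35: ✓ → 92
bin=T91: ✓ → 126
bin=T70: ✗
bin=T41: ✓ → 100
bin=T28: ✓ → 171
bin=T18: ✗
bin=T89: ✓ → 155
bin=T60: ✗
hazmat_sum = 168 + 100 + 94 + 92 + 126 + 100 + 171 + 155 = 1006
—
[hazmat_sum2: hazmat = 1 or qty > 202]
bin=T44: ✓ → 53
bin=T64: ✓ → 168
bin=T81: ✓ → 121
bin=T29: ✓ → 100
bin=T31: ✓ → 94
bin=T35: ✓ → 92
bin=T91: ✓ → 126
bin=T70: ✓ → 73
bin=T41: ✗
bin=T28: ✓ → 171
bin=T18: ✓ → 67
bin=T89: ✓ → 155
bin=T60: ✓ → 172
hazmat_sum2 = 53 + 168 + 121 + 100 + 94 + 92 + 126 + 73 + 171 + 67 + 155 + 172 = 1392

qty_sum=808, hazmat_sum=1006, hazmat_sum2=1392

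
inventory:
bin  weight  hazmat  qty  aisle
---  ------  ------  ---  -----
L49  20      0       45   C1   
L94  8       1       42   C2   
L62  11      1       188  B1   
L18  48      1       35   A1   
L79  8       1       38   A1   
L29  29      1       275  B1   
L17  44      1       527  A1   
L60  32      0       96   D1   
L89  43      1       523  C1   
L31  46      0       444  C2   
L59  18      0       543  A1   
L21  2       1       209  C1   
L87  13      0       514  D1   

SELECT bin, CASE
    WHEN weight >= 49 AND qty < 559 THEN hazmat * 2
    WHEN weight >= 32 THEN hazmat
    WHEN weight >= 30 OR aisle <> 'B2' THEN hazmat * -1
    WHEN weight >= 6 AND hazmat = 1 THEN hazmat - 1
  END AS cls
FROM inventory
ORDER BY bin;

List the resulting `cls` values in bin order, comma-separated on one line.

1, 1, -1, -1, 0, 0, 0, 0, -1, -1, 0, 1, -1

bin=L17: weight >= 32 → 1
bin=L18: weight >= 32 → 1
bin=L21: weight >= 30 OR aisle <> 'B2' → -1
bin=L29: weight >= 30 OR aisle <> 'B2' → -1
bin=L31: weight >= 32 → 0
bin=L49: weight >= 30 OR aisle <> 'B2' → 0
bin=L59: weight >= 30 OR aisle <> 'B2' → 0
bin=L60: weight >= 32 → 0
bin=L62: weight >= 30 OR aisle <> 'B2' → -1
bin=L79: weight >= 30 OR aisle <> 'B2' → -1
bin=L87: weight >= 30 OR aisle <> 'B2' → 0
bin=L89: weight >= 32 → 1
bin=L94: weight >= 30 OR aisle <> 'B2' → -1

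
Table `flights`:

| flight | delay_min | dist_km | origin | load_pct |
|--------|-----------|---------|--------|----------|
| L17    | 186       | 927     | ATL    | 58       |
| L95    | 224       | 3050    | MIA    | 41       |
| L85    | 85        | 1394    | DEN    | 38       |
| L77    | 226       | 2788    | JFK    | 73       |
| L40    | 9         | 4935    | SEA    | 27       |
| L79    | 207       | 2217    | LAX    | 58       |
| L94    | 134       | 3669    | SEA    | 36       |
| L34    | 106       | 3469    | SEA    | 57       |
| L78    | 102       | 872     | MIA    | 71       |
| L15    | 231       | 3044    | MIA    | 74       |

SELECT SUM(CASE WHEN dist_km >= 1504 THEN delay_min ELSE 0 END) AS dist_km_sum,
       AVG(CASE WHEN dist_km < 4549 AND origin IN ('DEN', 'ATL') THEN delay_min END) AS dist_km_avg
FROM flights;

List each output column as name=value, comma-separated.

dist_km_sum=1137, dist_km_avg=135.5

[dist_km_sum: dist_km >= 1504]
flight=L17: ✗
flight=L95: ✓ → 224
flight=L85: ✗
flight=L77: ✓ → 226
flight=L40: ✓ → 9
flight=L79: ✓ → 207
flight=L94: ✓ → 134
flight=L34: ✓ → 106
flight=L78: ✗
flight=L15: ✓ → 231
dist_km_sum = 224 + 226 + 9 + 207 + 134 + 106 + 231 = 1137
—
[dist_km_avg: dist_km < 4549 AND origin IN ('DEN', 'ATL')]
flight=L17: ✓ → 186
flight=L95: ✗
flight=L85: ✓ → 85
flight=L77: ✗
flight=L40: ✗
flight=L79: ✗
flight=L94: ✗
flight=L34: ✗
flight=L78: ✗
flight=L15: ✗
dist_km_avg = (186 + 85) / 2 = 135.5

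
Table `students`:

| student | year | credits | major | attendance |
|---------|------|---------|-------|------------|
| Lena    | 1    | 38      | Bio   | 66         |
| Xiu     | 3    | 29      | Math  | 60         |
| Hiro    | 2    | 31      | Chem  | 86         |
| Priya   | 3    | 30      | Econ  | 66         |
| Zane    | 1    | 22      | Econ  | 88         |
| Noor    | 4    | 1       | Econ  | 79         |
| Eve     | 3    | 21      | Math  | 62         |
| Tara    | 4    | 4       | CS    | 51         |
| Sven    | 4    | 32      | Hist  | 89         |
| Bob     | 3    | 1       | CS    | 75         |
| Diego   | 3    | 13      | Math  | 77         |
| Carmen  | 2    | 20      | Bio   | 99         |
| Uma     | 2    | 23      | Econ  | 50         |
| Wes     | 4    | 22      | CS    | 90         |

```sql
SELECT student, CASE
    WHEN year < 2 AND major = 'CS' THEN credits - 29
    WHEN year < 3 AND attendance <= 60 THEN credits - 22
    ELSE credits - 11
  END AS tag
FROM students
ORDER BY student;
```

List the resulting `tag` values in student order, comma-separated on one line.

-10, 9, 2, 10, 20, 27, -10, 19, 21, -7, 1, 11, 18, 11

student=Bob: ELSE → -10
student=Carmen: ELSE → 9
student=Diego: ELSE → 2
student=Eve: ELSE → 10
student=Hiro: ELSE → 20
student=Lena: ELSE → 27
student=Noor: ELSE → -10
student=Priya: ELSE → 19
student=Sven: ELSE → 21
student=Tara: ELSE → -7
student=Uma: year < 3 AND attendance <= 60 → 1
student=Wes: ELSE → 11
student=Xiu: ELSE → 18
student=Zane: ELSE → 11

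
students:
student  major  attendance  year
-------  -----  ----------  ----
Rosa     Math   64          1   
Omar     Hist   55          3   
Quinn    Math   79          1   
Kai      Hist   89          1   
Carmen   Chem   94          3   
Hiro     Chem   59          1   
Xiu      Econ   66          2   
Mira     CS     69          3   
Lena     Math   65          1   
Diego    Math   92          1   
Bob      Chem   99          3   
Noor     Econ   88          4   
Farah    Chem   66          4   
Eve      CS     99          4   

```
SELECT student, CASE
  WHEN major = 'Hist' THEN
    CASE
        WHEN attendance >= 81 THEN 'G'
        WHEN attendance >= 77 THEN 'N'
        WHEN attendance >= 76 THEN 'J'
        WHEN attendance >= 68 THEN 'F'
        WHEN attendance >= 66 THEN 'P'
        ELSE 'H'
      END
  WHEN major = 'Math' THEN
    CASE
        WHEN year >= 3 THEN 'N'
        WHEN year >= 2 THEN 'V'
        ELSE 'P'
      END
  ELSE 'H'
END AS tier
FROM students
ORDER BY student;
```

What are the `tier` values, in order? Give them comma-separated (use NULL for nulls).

student=Bob: major='Chem' → outer ELSE → H
student=Carmen: major='Chem' → outer ELSE → H
student=Diego: major='Math' → inner[ELSE] → P
student=Eve: major='CS' → outer ELSE → H
student=Farah: major='Chem' → outer ELSE → H
student=Hiro: major='Chem' → outer ELSE → H
student=Kai: major='Hist' → inner[attendance >= 81] → G
student=Lena: major='Math' → inner[ELSE] → P
student=Mira: major='CS' → outer ELSE → H
student=Noor: major='Econ' → outer ELSE → H
student=Omar: major='Hist' → inner[ELSE] → H
student=Quinn: major='Math' → inner[ELSE] → P
student=Rosa: major='Math' → inner[ELSE] → P
student=Xiu: major='Econ' → outer ELSE → H

H, H, P, H, H, H, G, P, H, H, H, P, P, H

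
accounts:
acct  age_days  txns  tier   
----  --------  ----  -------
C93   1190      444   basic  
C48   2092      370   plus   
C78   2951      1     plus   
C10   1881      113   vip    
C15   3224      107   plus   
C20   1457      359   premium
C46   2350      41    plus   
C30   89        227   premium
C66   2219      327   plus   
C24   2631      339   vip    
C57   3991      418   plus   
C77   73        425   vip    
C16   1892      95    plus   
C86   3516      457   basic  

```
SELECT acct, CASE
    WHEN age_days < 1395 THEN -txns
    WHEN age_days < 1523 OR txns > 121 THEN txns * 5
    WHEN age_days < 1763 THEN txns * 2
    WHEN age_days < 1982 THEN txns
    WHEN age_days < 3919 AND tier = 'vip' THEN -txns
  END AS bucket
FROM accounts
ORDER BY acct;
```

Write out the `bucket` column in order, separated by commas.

acct=C10: age_days < 1982 → 113
acct=C15: (no match → NULL) → NULL
acct=C16: age_days < 1982 → 95
acct=C20: age_days < 1523 OR txns > 121 → 1795
acct=C24: age_days < 1523 OR txns > 121 → 1695
acct=C30: age_days < 1395 → -227
acct=C46: (no match → NULL) → NULL
acct=C48: age_days < 1523 OR txns > 121 → 1850
acct=C57: age_days < 1523 OR txns > 121 → 2090
acct=C66: age_days < 1523 OR txns > 121 → 1635
acct=C77: age_days < 1395 → -425
acct=C78: (no match → NULL) → NULL
acct=C86: age_days < 1523 OR txns > 121 → 2285
acct=C93: age_days < 1395 → -444

113, NULL, 95, 1795, 1695, -227, NULL, 1850, 2090, 1635, -425, NULL, 2285, -444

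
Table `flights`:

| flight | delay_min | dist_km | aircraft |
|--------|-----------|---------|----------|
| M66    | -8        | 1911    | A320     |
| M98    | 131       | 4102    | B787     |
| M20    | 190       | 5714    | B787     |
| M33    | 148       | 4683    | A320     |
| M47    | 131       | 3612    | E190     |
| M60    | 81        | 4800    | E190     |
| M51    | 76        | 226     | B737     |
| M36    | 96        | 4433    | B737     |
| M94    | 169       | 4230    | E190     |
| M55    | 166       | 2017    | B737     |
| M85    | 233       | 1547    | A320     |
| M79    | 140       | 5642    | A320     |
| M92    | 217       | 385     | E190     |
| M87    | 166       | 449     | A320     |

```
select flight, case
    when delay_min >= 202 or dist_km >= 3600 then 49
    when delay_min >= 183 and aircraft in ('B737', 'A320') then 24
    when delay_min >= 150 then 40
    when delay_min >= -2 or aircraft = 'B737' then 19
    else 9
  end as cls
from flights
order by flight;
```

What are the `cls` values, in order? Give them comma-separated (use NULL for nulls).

49, 49, 49, 49, 19, 40, 49, 9, 49, 49, 40, 49, 49, 49

flight=M20: delay_min >= 202 or dist_km >= 3600 → 49
flight=M33: delay_min >= 202 or dist_km >= 3600 → 49
flight=M36: delay_min >= 202 or dist_km >= 3600 → 49
flight=M47: delay_min >= 202 or dist_km >= 3600 → 49
flight=M51: delay_min >= -2 or aircraft = 'B737' → 19
flight=M55: delay_min >= 150 → 40
flight=M60: delay_min >= 202 or dist_km >= 3600 → 49
flight=M66: ELSE → 9
flight=M79: delay_min >= 202 or dist_km >= 3600 → 49
flight=M85: delay_min >= 202 or dist_km >= 3600 → 49
flight=M87: delay_min >= 150 → 40
flight=M92: delay_min >= 202 or dist_km >= 3600 → 49
flight=M94: delay_min >= 202 or dist_km >= 3600 → 49
flight=M98: delay_min >= 202 or dist_km >= 3600 → 49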